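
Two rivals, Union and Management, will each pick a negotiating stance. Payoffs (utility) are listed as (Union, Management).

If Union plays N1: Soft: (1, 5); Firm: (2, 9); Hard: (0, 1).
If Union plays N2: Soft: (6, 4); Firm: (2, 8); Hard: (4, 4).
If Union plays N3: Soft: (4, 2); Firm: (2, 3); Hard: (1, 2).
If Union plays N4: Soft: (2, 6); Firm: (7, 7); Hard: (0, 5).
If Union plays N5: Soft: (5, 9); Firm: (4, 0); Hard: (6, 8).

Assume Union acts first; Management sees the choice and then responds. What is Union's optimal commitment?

Backward induction with Union moving first.
- N1: BR = Firm, leader payoff 2.
- N2: BR = Firm, leader payoff 2.
- N3: BR = Firm, leader payoff 2.
- N4: BR = Firm, leader payoff 7.
- N5: BR = Soft, leader payoff 5.
Maximizing over 2, 2, 2, 7, 5, Union chooses N4. Subgame-perfect outcome: (N4, Firm) with payoffs (7, 7).

N4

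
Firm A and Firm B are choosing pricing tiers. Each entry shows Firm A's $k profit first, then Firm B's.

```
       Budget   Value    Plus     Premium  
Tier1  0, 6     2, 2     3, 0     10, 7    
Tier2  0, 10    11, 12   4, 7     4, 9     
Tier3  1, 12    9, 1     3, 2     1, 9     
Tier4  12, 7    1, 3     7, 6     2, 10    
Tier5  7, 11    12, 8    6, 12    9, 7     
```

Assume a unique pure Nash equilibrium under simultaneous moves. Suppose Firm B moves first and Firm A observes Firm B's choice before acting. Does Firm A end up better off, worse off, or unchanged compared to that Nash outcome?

better off

Firm A best-responds to each possible Firm B move:
- Budget: Firm A compares 0, 0, 1, 12, 7 and picks Tier4; Firm B would get 7.
- Value: Firm A compares 2, 11, 9, 1, 12 and picks Tier5; Firm B would get 8.
- Plus: Firm A compares 3, 4, 3, 7, 6 and picks Tier4; Firm B would get 6.
- Premium: Firm A compares 10, 4, 1, 2, 9 and picks Tier1; Firm B would get 7.
Firm B's induced payoffs are 7, 8, 6, 7, so Firm B commits to Value. Subgame-perfect outcome: (Tier5, Value) with payoffs (12, 8).
For the simultaneous game, intersect best replies.
Firm A's best replies: Budget→Tier4; Value→Tier5; Plus→Tier4; Premium→Tier1.
Firm B's best replies: Tier1→Premium; Tier2→Value; Tier3→Budget; Tier4→Premium; Tier5→Plus.
Only (Tier1, Premium) has each player best-responding; Nash payoffs (10, 7).
Firm A earns 12 sequentially versus 10 at the Nash outcome: better off.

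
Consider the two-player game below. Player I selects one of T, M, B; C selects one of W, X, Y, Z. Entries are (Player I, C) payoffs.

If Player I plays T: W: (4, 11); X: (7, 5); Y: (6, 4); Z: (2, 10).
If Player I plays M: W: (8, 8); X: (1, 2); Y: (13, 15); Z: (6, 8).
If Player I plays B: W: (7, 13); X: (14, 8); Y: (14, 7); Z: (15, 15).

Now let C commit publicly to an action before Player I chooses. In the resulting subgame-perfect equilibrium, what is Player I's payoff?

15

Work backward from Player I's decision.
- W: Player I compares 4, 8, 7 and picks M; C would get 8.
- X: Player I compares 7, 1, 14 and picks B; C would get 8.
- Y: Player I compares 6, 13, 14 and picks B; C would get 7.
- Z: Player I compares 2, 6, 15 and picks B; C would get 15.
C's induced payoffs are 8, 8, 7, 15, so C commits to Z. Subgame-perfect outcome: (B, Z) with payoffs (15, 15).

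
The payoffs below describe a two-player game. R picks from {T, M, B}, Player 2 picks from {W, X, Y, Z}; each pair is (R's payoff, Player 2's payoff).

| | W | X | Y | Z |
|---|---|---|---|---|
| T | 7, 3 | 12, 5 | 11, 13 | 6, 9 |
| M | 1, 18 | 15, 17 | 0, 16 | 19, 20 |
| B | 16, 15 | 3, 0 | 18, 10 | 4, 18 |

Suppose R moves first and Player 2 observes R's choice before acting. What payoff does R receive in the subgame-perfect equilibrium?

19

Solve by backward induction (R leads).
- T → Player 2 plays Y (best of 3, 5, 13, 9); R gets 11.
- M → Player 2 plays Z (best of 18, 17, 16, 20); R gets 19.
- B → Player 2 plays Z (best of 15, 0, 10, 18); R gets 4.
Among 11, 19, 4, the best is 19 at M. Subgame-perfect outcome: (M, Z) with payoffs (19, 20).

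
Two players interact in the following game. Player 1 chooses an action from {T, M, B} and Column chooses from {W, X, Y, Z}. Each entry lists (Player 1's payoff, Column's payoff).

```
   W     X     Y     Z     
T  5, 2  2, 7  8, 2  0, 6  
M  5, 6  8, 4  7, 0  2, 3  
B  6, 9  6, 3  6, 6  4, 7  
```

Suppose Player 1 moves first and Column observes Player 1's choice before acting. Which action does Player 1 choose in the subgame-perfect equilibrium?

Work backward from Column's decision.
- T: Column compares 2, 7, 2, 6 and picks X; Player 1 would get 2.
- M: Column compares 6, 4, 0, 3 and picks W; Player 1 would get 5.
- B: Column compares 9, 3, 6, 7 and picks W; Player 1 would get 6.
Maximizing over 2, 5, 6, Player 1 chooses B. Subgame-perfect outcome: (B, W) with payoffs (6, 9).

B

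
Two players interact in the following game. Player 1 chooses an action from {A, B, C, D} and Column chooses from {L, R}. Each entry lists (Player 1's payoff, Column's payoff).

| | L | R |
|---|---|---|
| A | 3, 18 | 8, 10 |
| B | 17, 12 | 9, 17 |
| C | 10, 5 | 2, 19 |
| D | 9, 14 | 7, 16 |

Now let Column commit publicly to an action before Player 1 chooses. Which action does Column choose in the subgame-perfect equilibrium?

R

Work backward from Player 1's decision.
- L: Player 1 compares 3, 17, 10, 9 and picks B; Column would get 12.
- R: Player 1 compares 8, 9, 2, 7 and picks B; Column would get 17.
Maximizing over 12, 17, Column chooses R. Subgame-perfect outcome: (B, R) with payoffs (9, 17).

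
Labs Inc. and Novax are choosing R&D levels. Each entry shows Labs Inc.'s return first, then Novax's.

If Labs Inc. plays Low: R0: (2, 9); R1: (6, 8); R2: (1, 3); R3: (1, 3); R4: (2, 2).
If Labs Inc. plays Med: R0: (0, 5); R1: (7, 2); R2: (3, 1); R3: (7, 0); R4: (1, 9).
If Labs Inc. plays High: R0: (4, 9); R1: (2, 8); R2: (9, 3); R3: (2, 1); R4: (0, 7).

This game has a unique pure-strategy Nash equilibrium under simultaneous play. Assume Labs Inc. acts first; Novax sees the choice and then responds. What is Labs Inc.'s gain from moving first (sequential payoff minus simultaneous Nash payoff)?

0

Solve by backward induction (Labs Inc. leads).
- Low: BR = R0, leader payoff 2.
- Med: BR = R4, leader payoff 1.
- High: BR = R0, leader payoff 4.
Among 2, 1, 4, the best is 4 at High. Subgame-perfect outcome: (High, R0) with payoffs (4, 9).
For the simultaneous game, intersect best replies.
Labs Inc.'s best replies: R0→High; R1→Med; R2→High; R3→Med; R4→Low.
Novax's best replies: Low→R0; Med→R4; High→R0.
The unique mutual best reply is (High, R0), giving (4, 9).
Labs Inc.'s commitment gain: 4 − 4 = 0.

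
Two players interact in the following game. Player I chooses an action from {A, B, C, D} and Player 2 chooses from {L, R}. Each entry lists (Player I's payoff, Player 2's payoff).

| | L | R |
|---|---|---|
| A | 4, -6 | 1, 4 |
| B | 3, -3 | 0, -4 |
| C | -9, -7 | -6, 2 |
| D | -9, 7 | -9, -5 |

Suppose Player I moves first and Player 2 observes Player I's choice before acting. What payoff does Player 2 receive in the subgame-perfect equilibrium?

-3

Solve by backward induction (Player I leads).
- A → Player 2 plays R (best of -6, 4); Player I gets 1.
- B → Player 2 plays L (best of -3, -4); Player I gets 3.
- C → Player 2 plays R (best of -7, 2); Player I gets -6.
- D → Player 2 plays L (best of 7, -5); Player I gets -9.
Maximizing over 1, 3, -6, -9, Player I chooses B. Subgame-perfect outcome: (B, L) with payoffs (3, -3).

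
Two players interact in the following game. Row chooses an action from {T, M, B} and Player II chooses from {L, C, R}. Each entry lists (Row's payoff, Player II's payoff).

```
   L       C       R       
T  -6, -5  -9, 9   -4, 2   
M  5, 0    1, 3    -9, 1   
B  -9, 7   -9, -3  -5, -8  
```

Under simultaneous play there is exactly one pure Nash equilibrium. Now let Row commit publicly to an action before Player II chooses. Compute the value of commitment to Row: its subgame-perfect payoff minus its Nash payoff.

Work backward from Player II's decision.
- T: BR = C, leader payoff -9.
- M: BR = C, leader payoff 1.
- B: BR = L, leader payoff -9.
Among -9, 1, -9, the best is 1 at M. Subgame-perfect outcome: (M, C) with payoffs (1, 3).
Under simultaneous play:
Row's best replies: L→M; C→M; R→T.
Player II's best replies: T→C; M→C; B→L.
The unique mutual best reply is (M, C), giving (1, 3).
Row's commitment gain: 1 − 1 = 0.

0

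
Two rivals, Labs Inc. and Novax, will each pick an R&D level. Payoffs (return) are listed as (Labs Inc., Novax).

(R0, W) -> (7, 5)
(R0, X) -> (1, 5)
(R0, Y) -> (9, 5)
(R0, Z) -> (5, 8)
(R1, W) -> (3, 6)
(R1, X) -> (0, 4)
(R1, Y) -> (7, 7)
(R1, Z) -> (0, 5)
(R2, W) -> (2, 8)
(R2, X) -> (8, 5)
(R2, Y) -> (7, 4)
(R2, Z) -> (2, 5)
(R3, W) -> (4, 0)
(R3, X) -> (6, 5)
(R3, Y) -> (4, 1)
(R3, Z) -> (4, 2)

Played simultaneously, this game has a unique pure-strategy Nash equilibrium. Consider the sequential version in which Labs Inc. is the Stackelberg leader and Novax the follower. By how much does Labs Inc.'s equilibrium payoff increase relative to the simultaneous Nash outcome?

2

Backward induction with Labs Inc. moving first.
- R0: Novax compares 5, 5, 5, 8 and picks Z; Labs Inc. would get 5.
- R1: Novax compares 6, 4, 7, 5 and picks Y; Labs Inc. would get 7.
- R2: Novax compares 8, 5, 4, 5 and picks W; Labs Inc. would get 2.
- R3: Novax compares 0, 5, 1, 2 and picks X; Labs Inc. would get 6.
Labs Inc.'s induced payoffs are 5, 7, 2, 6, so Labs Inc. commits to R1. Subgame-perfect outcome: (R1, Y) with payoffs (7, 7).
Under simultaneous play:
Labs Inc.'s best replies: W→R0; X→R2; Y→R0; Z→R0.
Novax's best replies: R0→Z; R1→Y; R2→W; R3→X.
Only (R0, Z) has each player best-responding; Nash payoffs (5, 8).
Labs Inc.'s commitment gain: 7 − 5 = 2.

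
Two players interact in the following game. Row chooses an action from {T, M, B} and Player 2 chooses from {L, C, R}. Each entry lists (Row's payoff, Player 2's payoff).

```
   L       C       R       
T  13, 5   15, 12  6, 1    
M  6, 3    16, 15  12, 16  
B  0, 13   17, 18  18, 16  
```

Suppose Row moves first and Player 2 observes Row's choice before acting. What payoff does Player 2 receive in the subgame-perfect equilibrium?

Player 2 best-responds to each possible Row move:
- T: Player 2 compares 5, 12, 1 and picks C; Row would get 15.
- M: Player 2 compares 3, 15, 16 and picks R; Row would get 12.
- B: Player 2 compares 13, 18, 16 and picks C; Row would get 17.
Among 15, 12, 17, the best is 17 at B. Subgame-perfect outcome: (B, C) with payoffs (17, 18).

18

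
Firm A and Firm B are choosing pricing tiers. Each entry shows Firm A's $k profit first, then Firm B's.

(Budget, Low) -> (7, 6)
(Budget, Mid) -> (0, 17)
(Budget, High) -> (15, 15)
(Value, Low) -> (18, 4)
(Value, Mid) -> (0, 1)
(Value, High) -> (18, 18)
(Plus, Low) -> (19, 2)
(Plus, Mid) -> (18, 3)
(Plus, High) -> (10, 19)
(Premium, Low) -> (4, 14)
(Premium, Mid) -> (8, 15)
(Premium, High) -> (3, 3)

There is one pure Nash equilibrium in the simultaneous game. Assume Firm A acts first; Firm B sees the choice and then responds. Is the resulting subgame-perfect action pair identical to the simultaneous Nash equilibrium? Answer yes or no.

yes

Backward induction with Firm A moving first.
- Budget → Firm B plays Mid (best of 6, 17, 15); Firm A gets 0.
- Value → Firm B plays High (best of 4, 1, 18); Firm A gets 18.
- Plus → Firm B plays High (best of 2, 3, 19); Firm A gets 10.
- Premium → Firm B plays Mid (best of 14, 15, 3); Firm A gets 8.
Among 0, 18, 10, 8, the best is 18 at Value. Subgame-perfect outcome: (Value, High) with payoffs (18, 18).
Under simultaneous play:
Firm A's best replies: Low→Plus; Mid→Plus; High→Value.
Firm B's best replies: Budget→Mid; Value→High; Plus→High; Premium→Mid.
The unique mutual best reply is (Value, High), giving (18, 18).
Sequential outcome (Value, High) coincides with the Nash profile (Value, High).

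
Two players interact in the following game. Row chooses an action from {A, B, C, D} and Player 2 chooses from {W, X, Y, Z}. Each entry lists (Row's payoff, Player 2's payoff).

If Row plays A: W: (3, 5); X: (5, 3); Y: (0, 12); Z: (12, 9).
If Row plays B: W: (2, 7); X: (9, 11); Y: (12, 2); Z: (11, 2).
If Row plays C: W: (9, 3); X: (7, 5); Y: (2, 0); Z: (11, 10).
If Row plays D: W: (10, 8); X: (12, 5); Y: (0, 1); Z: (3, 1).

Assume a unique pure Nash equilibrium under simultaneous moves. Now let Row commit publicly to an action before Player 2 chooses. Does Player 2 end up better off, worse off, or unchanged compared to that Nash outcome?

Player 2 best-responds to each possible Row move:
- A: Player 2 compares 5, 3, 12, 9 and picks Y; Row would get 0.
- B: Player 2 compares 7, 11, 2, 2 and picks X; Row would get 9.
- C: Player 2 compares 3, 5, 0, 10 and picks Z; Row would get 11.
- D: Player 2 compares 8, 5, 1, 1 and picks W; Row would get 10.
Row's induced payoffs are 0, 9, 11, 10, so Row commits to C. Subgame-perfect outcome: (C, Z) with payoffs (11, 10).
For the simultaneous game, intersect best replies.
Row's best replies: W→D; X→D; Y→B; Z→A.
Player 2's best replies: A→Y; B→X; C→Z; D→W.
The unique mutual best reply is (D, W), giving (10, 8).
Player 2 earns 10 sequentially versus 8 at the Nash outcome: better off.

better off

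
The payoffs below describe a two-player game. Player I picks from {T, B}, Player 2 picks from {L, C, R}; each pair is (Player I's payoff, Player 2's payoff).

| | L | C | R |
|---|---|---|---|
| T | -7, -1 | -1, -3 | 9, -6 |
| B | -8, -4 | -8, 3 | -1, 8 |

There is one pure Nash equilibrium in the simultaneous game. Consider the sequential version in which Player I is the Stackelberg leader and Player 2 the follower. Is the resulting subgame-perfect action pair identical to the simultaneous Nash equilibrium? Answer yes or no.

no

Solve by backward induction (Player I leads).
- T: Player 2 compares -1, -3, -6 and picks L; Player I would get -7.
- B: Player 2 compares -4, 3, 8 and picks R; Player I would get -1.
Among -7, -1, the best is -1 at B. Subgame-perfect outcome: (B, R) with payoffs (-1, 8).
For the simultaneous game, intersect best replies.
Player I's best replies: L→T; C→T; R→T.
Player 2's best replies: T→L; B→R.
The unique mutual best reply is (T, L), giving (-7, -1).
Sequential outcome (B, R) differs from the Nash profile (T, L).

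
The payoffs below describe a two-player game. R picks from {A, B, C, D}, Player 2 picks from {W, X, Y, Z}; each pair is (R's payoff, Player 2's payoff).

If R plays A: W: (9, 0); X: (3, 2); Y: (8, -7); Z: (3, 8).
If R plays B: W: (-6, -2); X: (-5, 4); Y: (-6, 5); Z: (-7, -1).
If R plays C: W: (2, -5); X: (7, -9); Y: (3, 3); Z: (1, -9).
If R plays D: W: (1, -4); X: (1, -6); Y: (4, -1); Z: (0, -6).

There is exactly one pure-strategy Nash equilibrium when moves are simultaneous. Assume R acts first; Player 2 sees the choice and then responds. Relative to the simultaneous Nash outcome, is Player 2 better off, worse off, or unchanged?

Player 2 best-responds to each possible R move:
- A: Player 2 compares 0, 2, -7, 8 and picks Z; R would get 3.
- B: Player 2 compares -2, 4, 5, -1 and picks Y; R would get -6.
- C: Player 2 compares -5, -9, 3, -9 and picks Y; R would get 3.
- D: Player 2 compares -4, -6, -1, -6 and picks Y; R would get 4.
R's induced payoffs are 3, -6, 3, 4, so R commits to D. Subgame-perfect outcome: (D, Y) with payoffs (4, -1).
Under simultaneous play:
R's best replies: W→A; X→C; Y→A; Z→A.
Player 2's best replies: A→Z; B→Y; C→Y; D→Y.
The unique mutual best reply is (A, Z), giving (3, 8).
Player 2 earns -1 sequentially versus 8 at the Nash outcome: worse off.

worse off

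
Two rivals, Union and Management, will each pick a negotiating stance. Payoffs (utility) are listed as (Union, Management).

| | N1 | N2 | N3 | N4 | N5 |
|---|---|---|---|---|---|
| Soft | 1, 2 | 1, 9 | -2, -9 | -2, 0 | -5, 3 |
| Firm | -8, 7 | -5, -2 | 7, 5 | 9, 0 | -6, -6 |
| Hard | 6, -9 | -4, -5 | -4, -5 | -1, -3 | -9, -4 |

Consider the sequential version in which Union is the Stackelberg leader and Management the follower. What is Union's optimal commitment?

Solve by backward induction (Union leads).
- Soft → Management plays N2 (best of 2, 9, -9, 0, 3); Union gets 1.
- Firm → Management plays N1 (best of 7, -2, 5, 0, -6); Union gets -8.
- Hard → Management plays N4 (best of -9, -5, -5, -3, -4); Union gets -1.
Maximizing over 1, -8, -1, Union chooses Soft. Subgame-perfect outcome: (Soft, N2) with payoffs (1, 9).

Soft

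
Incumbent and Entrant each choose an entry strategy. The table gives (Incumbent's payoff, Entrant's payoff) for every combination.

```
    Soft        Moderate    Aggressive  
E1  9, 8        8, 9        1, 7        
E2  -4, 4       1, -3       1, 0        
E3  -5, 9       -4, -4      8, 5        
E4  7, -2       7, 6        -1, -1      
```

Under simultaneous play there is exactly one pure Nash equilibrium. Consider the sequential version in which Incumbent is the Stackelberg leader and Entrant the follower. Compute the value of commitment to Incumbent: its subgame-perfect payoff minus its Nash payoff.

Solve by backward induction (Incumbent leads).
- E1 → Entrant plays Moderate (best of 8, 9, 7); Incumbent gets 8.
- E2 → Entrant plays Soft (best of 4, -3, 0); Incumbent gets -4.
- E3 → Entrant plays Soft (best of 9, -4, 5); Incumbent gets -5.
- E4 → Entrant plays Moderate (best of -2, 6, -1); Incumbent gets 7.
Among 8, -4, -5, 7, the best is 8 at E1. Subgame-perfect outcome: (E1, Moderate) with payoffs (8, 9).
Now find the simultaneous Nash equilibrium.
Incumbent's best replies: Soft→E1; Moderate→E1; Aggressive→E3.
Entrant's best replies: E1→Moderate; E2→Soft; E3→Soft; E4→Moderate.
Only (E1, Moderate) has each player best-responding; Nash payoffs (8, 9).
Incumbent's commitment gain: 8 − 8 = 0.

0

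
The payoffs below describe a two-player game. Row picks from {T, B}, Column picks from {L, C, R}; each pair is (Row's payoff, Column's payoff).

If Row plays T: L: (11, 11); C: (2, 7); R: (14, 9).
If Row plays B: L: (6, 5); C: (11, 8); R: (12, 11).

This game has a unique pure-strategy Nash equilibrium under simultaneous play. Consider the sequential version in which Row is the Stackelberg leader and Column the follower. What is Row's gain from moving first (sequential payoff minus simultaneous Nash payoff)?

1

Solve by backward induction (Row leads).
- T → Column plays L (best of 11, 7, 9); Row gets 11.
- B → Column plays R (best of 5, 8, 11); Row gets 12.
Among 11, 12, the best is 12 at B. Subgame-perfect outcome: (B, R) with payoffs (12, 11).
Under simultaneous play:
Row's best replies: L→T; C→B; R→T.
Column's best replies: T→L; B→R.
Only (T, L) has each player best-responding; Nash payoffs (11, 11).
Row's commitment gain: 12 − 11 = 1.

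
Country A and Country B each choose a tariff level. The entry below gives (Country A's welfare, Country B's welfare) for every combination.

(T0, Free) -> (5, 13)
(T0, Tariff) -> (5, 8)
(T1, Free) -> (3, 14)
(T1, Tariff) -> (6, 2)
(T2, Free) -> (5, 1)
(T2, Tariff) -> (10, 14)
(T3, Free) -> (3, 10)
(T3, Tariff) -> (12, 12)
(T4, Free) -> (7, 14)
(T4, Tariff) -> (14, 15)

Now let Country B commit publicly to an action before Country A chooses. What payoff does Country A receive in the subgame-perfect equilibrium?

Backward induction with Country B moving first.
- Free: Country A compares 5, 3, 5, 3, 7 and picks T4; Country B would get 14.
- Tariff: Country A compares 5, 6, 10, 12, 14 and picks T4; Country B would get 15.
Country B's induced payoffs are 14, 15, so Country B commits to Tariff. Subgame-perfect outcome: (T4, Tariff) with payoffs (14, 15).

14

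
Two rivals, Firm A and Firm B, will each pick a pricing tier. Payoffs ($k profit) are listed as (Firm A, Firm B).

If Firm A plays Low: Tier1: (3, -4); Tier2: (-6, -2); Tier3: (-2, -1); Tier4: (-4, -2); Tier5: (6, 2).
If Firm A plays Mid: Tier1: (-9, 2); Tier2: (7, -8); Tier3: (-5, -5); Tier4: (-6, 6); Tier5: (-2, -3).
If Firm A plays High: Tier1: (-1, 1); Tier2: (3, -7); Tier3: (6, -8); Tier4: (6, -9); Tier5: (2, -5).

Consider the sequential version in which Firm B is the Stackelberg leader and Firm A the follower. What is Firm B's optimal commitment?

Tier5

Backward induction with Firm B moving first.
- Tier1: BR = Low, leader payoff -4.
- Tier2: BR = Mid, leader payoff -8.
- Tier3: BR = High, leader payoff -8.
- Tier4: BR = High, leader payoff -9.
- Tier5: BR = Low, leader payoff 2.
Maximizing over -4, -8, -8, -9, 2, Firm B chooses Tier5. Subgame-perfect outcome: (Low, Tier5) with payoffs (6, 2).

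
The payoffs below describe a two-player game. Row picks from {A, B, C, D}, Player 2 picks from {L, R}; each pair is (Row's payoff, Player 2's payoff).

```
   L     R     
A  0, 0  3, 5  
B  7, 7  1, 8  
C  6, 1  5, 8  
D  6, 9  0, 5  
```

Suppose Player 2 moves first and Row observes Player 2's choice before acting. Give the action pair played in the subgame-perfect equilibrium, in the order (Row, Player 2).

(C, R)

Solve by backward induction (Player 2 leads).
- L → Row plays B (best of 0, 7, 6, 6); Player 2 gets 7.
- R → Row plays C (best of 3, 1, 5, 0); Player 2 gets 8.
Among 7, 8, the best is 8 at R. Subgame-perfect outcome: (C, R) with payoffs (5, 8).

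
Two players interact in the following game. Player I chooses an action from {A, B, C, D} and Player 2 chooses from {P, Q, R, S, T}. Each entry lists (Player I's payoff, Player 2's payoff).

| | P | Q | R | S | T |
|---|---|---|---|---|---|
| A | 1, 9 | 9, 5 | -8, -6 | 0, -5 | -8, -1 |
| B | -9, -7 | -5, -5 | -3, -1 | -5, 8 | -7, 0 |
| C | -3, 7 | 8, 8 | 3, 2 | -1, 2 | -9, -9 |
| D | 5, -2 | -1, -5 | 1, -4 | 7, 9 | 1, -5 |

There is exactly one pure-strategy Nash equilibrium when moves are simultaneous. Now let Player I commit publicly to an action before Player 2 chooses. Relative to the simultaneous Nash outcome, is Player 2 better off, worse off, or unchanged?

Player 2 best-responds to each possible Player I move:
- A: BR = P, leader payoff 1.
- B: BR = S, leader payoff -5.
- C: BR = Q, leader payoff 8.
- D: BR = S, leader payoff 7.
Player I's induced payoffs are 1, -5, 8, 7, so Player I commits to C. Subgame-perfect outcome: (C, Q) with payoffs (8, 8).
Now find the simultaneous Nash equilibrium.
Player I's best replies: P→D; Q→A; R→C; S→D; T→D.
Player 2's best replies: A→P; B→S; C→Q; D→S.
Only (D, S) has each player best-responding; Nash payoffs (7, 9).
Player 2 earns 8 sequentially versus 9 at the Nash outcome: worse off.

worse off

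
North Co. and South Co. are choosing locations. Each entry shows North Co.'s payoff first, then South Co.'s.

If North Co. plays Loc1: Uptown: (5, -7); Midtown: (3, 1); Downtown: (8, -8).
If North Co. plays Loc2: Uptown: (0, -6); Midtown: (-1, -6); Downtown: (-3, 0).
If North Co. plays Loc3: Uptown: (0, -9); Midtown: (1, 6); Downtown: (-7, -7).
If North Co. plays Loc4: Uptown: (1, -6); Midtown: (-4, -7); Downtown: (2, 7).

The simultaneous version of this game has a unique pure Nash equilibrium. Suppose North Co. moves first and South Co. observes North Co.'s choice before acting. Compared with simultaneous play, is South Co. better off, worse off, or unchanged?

unchanged

Backward induction with North Co. moving first.
- Loc1: South Co. compares -7, 1, -8 and picks Midtown; North Co. would get 3.
- Loc2: South Co. compares -6, -6, 0 and picks Downtown; North Co. would get -3.
- Loc3: South Co. compares -9, 6, -7 and picks Midtown; North Co. would get 1.
- Loc4: South Co. compares -6, -7, 7 and picks Downtown; North Co. would get 2.
North Co.'s induced payoffs are 3, -3, 1, 2, so North Co. commits to Loc1. Subgame-perfect outcome: (Loc1, Midtown) with payoffs (3, 1).
Under simultaneous play:
North Co.'s best replies: Uptown→Loc1; Midtown→Loc1; Downtown→Loc1.
South Co.'s best replies: Loc1→Midtown; Loc2→Downtown; Loc3→Midtown; Loc4→Downtown.
Only (Loc1, Midtown) has each player best-responding; Nash payoffs (3, 1).
South Co. earns 1 sequentially versus 1 at the Nash outcome: unchanged.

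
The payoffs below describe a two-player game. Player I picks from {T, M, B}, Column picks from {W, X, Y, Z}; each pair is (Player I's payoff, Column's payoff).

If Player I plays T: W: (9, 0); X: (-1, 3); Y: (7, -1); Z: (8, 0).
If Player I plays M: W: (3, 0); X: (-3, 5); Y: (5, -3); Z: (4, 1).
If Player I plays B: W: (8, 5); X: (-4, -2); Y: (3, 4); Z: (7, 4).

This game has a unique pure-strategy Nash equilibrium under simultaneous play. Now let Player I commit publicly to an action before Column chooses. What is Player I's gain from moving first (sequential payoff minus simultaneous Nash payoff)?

9

Solve by backward induction (Player I leads).
- T → Column plays X (best of 0, 3, -1, 0); Player I gets -1.
- M → Column plays X (best of 0, 5, -3, 1); Player I gets -3.
- B → Column plays W (best of 5, -2, 4, 4); Player I gets 8.
Among -1, -3, 8, the best is 8 at B. Subgame-perfect outcome: (B, W) with payoffs (8, 5).
Now find the simultaneous Nash equilibrium.
Player I's best replies: W→T; X→T; Y→T; Z→T.
Column's best replies: T→X; M→X; B→W.
Only (T, X) has each player best-responding; Nash payoffs (-1, 3).
Player I's commitment gain: 8 − -1 = 9.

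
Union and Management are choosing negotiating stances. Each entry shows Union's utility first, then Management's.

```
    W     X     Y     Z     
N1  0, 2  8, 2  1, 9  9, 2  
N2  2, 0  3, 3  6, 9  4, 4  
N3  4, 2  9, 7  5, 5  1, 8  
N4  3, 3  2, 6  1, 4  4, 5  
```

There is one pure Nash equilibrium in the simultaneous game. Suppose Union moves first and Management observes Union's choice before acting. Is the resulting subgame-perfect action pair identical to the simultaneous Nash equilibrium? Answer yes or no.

Work backward from Management's decision.
- N1 → Management plays Y (best of 2, 2, 9, 2); Union gets 1.
- N2 → Management plays Y (best of 0, 3, 9, 4); Union gets 6.
- N3 → Management plays Z (best of 2, 7, 5, 8); Union gets 1.
- N4 → Management plays X (best of 3, 6, 4, 5); Union gets 2.
Maximizing over 1, 6, 1, 2, Union chooses N2. Subgame-perfect outcome: (N2, Y) with payoffs (6, 9).
Now find the simultaneous Nash equilibrium.
Union's best replies: W→N3; X→N3; Y→N2; Z→N1.
Management's best replies: N1→Y; N2→Y; N3→Z; N4→X.
The unique mutual best reply is (N2, Y), giving (6, 9).
Sequential outcome (N2, Y) coincides with the Nash profile (N2, Y).

yes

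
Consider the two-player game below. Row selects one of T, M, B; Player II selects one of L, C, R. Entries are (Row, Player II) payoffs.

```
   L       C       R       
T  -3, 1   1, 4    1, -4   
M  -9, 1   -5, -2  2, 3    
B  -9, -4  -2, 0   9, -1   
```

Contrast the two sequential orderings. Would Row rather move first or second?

first

If Row leads: Player II's best replies are T→C, M→R, B→C; Row's induced payoffs 1, 2, -2; outcome (M, R), payoffs (2, 3).
If Player II leads: Row's best replies are L→T, C→T, R→B; Player II's induced payoffs 1, 4, -1; outcome (T, C), payoffs (1, 4).
Row gets 2 moving first and 1 moving second, so Row prefers to move first.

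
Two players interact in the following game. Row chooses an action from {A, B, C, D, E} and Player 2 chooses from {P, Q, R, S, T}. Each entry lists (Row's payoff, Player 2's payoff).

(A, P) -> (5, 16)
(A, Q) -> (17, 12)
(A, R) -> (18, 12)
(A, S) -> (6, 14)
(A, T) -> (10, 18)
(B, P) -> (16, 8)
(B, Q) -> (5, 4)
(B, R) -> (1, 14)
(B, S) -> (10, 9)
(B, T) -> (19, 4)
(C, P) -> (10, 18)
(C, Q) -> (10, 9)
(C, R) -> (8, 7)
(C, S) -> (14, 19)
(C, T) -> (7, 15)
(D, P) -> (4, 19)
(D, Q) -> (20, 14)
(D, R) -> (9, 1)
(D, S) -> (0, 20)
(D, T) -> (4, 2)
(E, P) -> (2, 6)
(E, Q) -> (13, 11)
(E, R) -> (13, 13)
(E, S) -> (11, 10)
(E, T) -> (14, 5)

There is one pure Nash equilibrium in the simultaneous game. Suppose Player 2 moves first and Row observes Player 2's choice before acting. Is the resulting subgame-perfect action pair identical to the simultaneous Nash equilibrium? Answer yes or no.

Solve by backward induction (Player 2 leads).
- P: BR = B, leader payoff 8.
- Q: BR = D, leader payoff 14.
- R: BR = A, leader payoff 12.
- S: BR = C, leader payoff 19.
- T: BR = B, leader payoff 4.
Player 2's induced payoffs are 8, 14, 12, 19, 4, so Player 2 commits to S. Subgame-perfect outcome: (C, S) with payoffs (14, 19).
Under simultaneous play:
Row's best replies: P→B; Q→D; R→A; S→C; T→B.
Player 2's best replies: A→T; B→R; C→S; D→S; E→R.
Only (C, S) has each player best-responding; Nash payoffs (14, 19).
Sequential outcome (C, S) coincides with the Nash profile (C, S).

yes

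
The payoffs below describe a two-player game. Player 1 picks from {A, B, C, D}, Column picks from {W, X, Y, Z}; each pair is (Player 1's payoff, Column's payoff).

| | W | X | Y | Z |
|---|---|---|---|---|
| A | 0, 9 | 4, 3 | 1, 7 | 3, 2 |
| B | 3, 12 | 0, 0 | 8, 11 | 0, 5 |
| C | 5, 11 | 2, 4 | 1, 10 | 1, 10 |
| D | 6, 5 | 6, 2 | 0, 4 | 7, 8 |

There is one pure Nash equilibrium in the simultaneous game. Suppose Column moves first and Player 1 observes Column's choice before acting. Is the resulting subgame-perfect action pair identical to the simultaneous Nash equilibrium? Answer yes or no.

no

Work backward from Player 1's decision.
- W → Player 1 plays D (best of 0, 3, 5, 6); Column gets 5.
- X → Player 1 plays D (best of 4, 0, 2, 6); Column gets 2.
- Y → Player 1 plays B (best of 1, 8, 1, 0); Column gets 11.
- Z → Player 1 plays D (best of 3, 0, 1, 7); Column gets 8.
Among 5, 2, 11, 8, the best is 11 at Y. Subgame-perfect outcome: (B, Y) with payoffs (8, 11).
Now find the simultaneous Nash equilibrium.
Player 1's best replies: W→D; X→D; Y→B; Z→D.
Column's best replies: A→W; B→W; C→W; D→Z.
Only (D, Z) has each player best-responding; Nash payoffs (7, 8).
Sequential outcome (B, Y) differs from the Nash profile (D, Z).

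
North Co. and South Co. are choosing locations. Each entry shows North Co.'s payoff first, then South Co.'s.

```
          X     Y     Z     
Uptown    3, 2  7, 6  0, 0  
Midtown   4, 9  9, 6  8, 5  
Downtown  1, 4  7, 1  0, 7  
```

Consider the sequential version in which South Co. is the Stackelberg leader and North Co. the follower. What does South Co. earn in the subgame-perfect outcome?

Backward induction with South Co. moving first.
- X: North Co. compares 3, 4, 1 and picks Midtown; South Co. would get 9.
- Y: North Co. compares 7, 9, 7 and picks Midtown; South Co. would get 6.
- Z: North Co. compares 0, 8, 0 and picks Midtown; South Co. would get 5.
Among 9, 6, 5, the best is 9 at X. Subgame-perfect outcome: (Midtown, X) with payoffs (4, 9).

9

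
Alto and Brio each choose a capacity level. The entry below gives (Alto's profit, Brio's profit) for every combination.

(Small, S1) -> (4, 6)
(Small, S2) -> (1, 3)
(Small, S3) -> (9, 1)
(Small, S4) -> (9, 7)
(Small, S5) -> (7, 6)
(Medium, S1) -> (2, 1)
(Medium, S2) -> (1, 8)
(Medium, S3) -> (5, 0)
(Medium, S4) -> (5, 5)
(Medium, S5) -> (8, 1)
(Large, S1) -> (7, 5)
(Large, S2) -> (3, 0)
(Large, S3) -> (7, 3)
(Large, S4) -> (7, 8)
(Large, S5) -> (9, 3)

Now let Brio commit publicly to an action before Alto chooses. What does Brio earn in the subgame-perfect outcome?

Work backward from Alto's decision.
- S1: BR = Large, leader payoff 5.
- S2: BR = Large, leader payoff 0.
- S3: BR = Small, leader payoff 1.
- S4: BR = Small, leader payoff 7.
- S5: BR = Large, leader payoff 3.
Brio's induced payoffs are 5, 0, 1, 7, 3, so Brio commits to S4. Subgame-perfect outcome: (Small, S4) with payoffs (9, 7).

7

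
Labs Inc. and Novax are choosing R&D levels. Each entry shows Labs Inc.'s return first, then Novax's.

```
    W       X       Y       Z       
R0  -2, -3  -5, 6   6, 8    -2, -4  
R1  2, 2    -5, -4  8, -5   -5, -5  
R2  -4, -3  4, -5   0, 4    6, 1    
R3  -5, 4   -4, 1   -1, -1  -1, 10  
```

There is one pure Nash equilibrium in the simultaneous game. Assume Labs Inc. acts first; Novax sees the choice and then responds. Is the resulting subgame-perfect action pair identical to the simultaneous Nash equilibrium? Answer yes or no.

no

Backward induction with Labs Inc. moving first.
- R0: Novax compares -3, 6, 8, -4 and picks Y; Labs Inc. would get 6.
- R1: Novax compares 2, -4, -5, -5 and picks W; Labs Inc. would get 2.
- R2: Novax compares -3, -5, 4, 1 and picks Y; Labs Inc. would get 0.
- R3: Novax compares 4, 1, -1, 10 and picks Z; Labs Inc. would get -1.
Labs Inc.'s induced payoffs are 6, 2, 0, -1, so Labs Inc. commits to R0. Subgame-perfect outcome: (R0, Y) with payoffs (6, 8).
Under simultaneous play:
Labs Inc.'s best replies: W→R1; X→R2; Y→R1; Z→R2.
Novax's best replies: R0→Y; R1→W; R2→Y; R3→Z.
Only (R1, W) has each player best-responding; Nash payoffs (2, 2).
Sequential outcome (R0, Y) differs from the Nash profile (R1, W).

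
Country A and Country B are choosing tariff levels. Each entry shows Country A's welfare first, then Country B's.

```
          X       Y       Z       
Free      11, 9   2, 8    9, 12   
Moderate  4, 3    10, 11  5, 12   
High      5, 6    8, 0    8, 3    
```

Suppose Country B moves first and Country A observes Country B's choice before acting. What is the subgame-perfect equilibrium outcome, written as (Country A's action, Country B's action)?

(Free, Z)

Work backward from Country A's decision.
- X: BR = Free, leader payoff 9.
- Y: BR = Moderate, leader payoff 11.
- Z: BR = Free, leader payoff 12.
Among 9, 11, 12, the best is 12 at Z. Subgame-perfect outcome: (Free, Z) with payoffs (9, 12).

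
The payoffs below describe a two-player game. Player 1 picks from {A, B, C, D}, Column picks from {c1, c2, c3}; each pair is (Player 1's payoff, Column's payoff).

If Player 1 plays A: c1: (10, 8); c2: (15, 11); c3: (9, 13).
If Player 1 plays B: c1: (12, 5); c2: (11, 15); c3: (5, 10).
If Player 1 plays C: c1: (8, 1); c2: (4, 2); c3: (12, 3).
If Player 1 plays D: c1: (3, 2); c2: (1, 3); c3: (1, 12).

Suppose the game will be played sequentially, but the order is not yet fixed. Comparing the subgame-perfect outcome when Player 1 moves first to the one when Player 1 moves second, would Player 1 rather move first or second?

second

If Player 1 leads: Column's best replies are A→c3, B→c2, C→c3, D→c3; Player 1's induced payoffs 9, 11, 12, 1; outcome (C, c3), payoffs (12, 3).
If Column leads: Player 1's best replies are c1→B, c2→A, c3→C; Column's induced payoffs 5, 11, 3; outcome (A, c2), payoffs (15, 11).
Player 1 gets 12 moving first and 15 moving second, so Player 1 prefers to move second.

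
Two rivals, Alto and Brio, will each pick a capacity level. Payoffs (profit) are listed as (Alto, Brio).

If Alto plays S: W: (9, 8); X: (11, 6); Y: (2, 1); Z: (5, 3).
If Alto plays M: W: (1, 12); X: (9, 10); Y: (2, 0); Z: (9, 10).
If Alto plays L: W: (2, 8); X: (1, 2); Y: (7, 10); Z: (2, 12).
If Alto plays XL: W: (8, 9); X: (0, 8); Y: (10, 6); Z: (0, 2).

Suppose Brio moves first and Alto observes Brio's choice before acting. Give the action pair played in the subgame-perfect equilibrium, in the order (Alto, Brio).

(M, Z)

Alto best-responds to each possible Brio move:
- W: BR = S, leader payoff 8.
- X: BR = S, leader payoff 6.
- Y: BR = XL, leader payoff 6.
- Z: BR = M, leader payoff 10.
Among 8, 6, 6, 10, the best is 10 at Z. Subgame-perfect outcome: (M, Z) with payoffs (9, 10).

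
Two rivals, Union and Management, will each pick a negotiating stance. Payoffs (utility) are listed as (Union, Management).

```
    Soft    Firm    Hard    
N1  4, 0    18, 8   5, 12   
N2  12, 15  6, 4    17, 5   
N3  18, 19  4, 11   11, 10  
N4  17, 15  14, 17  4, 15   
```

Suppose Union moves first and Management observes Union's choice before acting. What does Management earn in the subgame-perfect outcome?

Solve by backward induction (Union leads).
- N1: BR = Hard, leader payoff 5.
- N2: BR = Soft, leader payoff 12.
- N3: BR = Soft, leader payoff 18.
- N4: BR = Firm, leader payoff 14.
Among 5, 12, 18, 14, the best is 18 at N3. Subgame-perfect outcome: (N3, Soft) with payoffs (18, 19).

19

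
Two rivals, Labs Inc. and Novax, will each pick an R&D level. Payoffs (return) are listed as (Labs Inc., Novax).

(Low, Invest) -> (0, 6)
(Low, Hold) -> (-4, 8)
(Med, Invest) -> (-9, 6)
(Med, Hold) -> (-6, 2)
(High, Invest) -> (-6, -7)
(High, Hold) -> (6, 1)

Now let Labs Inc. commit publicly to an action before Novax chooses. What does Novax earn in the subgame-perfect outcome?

Backward induction with Labs Inc. moving first.
- Low → Novax plays Hold (best of 6, 8); Labs Inc. gets -4.
- Med → Novax plays Invest (best of 6, 2); Labs Inc. gets -9.
- High → Novax plays Hold (best of -7, 1); Labs Inc. gets 6.
Among -4, -9, 6, the best is 6 at High. Subgame-perfect outcome: (High, Hold) with payoffs (6, 1).

1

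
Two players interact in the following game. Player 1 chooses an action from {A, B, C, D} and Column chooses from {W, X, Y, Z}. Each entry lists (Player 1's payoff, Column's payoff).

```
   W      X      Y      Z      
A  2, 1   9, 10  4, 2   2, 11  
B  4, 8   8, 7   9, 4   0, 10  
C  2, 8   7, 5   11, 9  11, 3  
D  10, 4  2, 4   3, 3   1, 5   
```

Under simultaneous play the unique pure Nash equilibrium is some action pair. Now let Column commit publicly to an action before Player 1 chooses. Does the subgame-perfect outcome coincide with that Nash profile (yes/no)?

no

Work backward from Player 1's decision.
- W → Player 1 plays D (best of 2, 4, 2, 10); Column gets 4.
- X → Player 1 plays A (best of 9, 8, 7, 2); Column gets 10.
- Y → Player 1 plays C (best of 4, 9, 11, 3); Column gets 9.
- Z → Player 1 plays C (best of 2, 0, 11, 1); Column gets 3.
Column's induced payoffs are 4, 10, 9, 3, so Column commits to X. Subgame-perfect outcome: (A, X) with payoffs (9, 10).
For the simultaneous game, intersect best replies.
Player 1's best replies: W→D; X→A; Y→C; Z→C.
Column's best replies: A→Z; B→Z; C→Y; D→Z.
The unique mutual best reply is (C, Y), giving (11, 9).
Sequential outcome (A, X) differs from the Nash profile (C, Y).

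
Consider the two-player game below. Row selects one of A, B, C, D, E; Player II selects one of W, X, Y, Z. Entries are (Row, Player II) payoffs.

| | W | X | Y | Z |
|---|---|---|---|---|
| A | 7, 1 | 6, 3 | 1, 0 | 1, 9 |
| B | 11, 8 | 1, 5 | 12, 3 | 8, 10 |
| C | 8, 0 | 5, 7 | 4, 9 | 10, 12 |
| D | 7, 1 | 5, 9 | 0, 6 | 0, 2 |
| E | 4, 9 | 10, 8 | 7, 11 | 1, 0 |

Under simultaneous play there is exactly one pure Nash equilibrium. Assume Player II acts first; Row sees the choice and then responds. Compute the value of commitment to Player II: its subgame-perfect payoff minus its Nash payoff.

Work backward from Row's decision.
- W: BR = B, leader payoff 8.
- X: BR = E, leader payoff 8.
- Y: BR = B, leader payoff 3.
- Z: BR = C, leader payoff 12.
Player II's induced payoffs are 8, 8, 3, 12, so Player II commits to Z. Subgame-perfect outcome: (C, Z) with payoffs (10, 12).
Now find the simultaneous Nash equilibrium.
Row's best replies: W→B; X→E; Y→B; Z→C.
Player II's best replies: A→Z; B→Z; C→Z; D→X; E→Y.
Only (C, Z) has each player best-responding; Nash payoffs (10, 12).
Player II's commitment gain: 12 − 12 = 0.

0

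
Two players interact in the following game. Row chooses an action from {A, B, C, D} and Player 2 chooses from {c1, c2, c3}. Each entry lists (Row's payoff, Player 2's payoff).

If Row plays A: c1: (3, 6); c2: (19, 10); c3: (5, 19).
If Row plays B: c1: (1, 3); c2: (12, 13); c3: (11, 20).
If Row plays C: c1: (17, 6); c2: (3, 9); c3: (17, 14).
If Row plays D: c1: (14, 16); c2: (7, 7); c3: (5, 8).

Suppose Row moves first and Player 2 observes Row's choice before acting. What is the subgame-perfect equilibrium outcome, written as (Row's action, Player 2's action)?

Player 2 best-responds to each possible Row move:
- A: Player 2 compares 6, 10, 19 and picks c3; Row would get 5.
- B: Player 2 compares 3, 13, 20 and picks c3; Row would get 11.
- C: Player 2 compares 6, 9, 14 and picks c3; Row would get 17.
- D: Player 2 compares 16, 7, 8 and picks c1; Row would get 14.
Among 5, 11, 17, 14, the best is 17 at C. Subgame-perfect outcome: (C, c3) with payoffs (17, 14).

(C, c3)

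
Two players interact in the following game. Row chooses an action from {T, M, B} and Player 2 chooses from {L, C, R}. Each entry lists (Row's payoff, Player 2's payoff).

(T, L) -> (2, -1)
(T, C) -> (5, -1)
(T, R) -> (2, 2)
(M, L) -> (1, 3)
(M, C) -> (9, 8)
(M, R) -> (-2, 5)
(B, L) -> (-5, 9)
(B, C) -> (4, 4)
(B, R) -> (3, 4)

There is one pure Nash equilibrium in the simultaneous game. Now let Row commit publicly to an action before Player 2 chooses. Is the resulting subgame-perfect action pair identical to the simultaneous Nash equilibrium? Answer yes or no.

Player 2 best-responds to each possible Row move:
- T → Player 2 plays R (best of -1, -1, 2); Row gets 2.
- M → Player 2 plays C (best of 3, 8, 5); Row gets 9.
- B → Player 2 plays L (best of 9, 4, 4); Row gets -5.
Among 2, 9, -5, the best is 9 at M. Subgame-perfect outcome: (M, C) with payoffs (9, 8).
Now find the simultaneous Nash equilibrium.
Row's best replies: L→T; C→M; R→B.
Player 2's best replies: T→R; M→C; B→L.
The unique mutual best reply is (M, C), giving (9, 8).
Sequential outcome (M, C) coincides with the Nash profile (M, C).

yes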